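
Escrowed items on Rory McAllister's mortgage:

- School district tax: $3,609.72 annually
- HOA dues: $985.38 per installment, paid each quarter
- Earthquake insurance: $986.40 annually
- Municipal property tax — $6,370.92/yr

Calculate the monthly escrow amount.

School district tax — $3,609.72
HOA dues — $985.38 × 4 = $3,941.52
Earthquake insurance — $986.40
Municipal property tax — $6,370.92
Combined annual = $14,908.56
Per month = $14,908.56 / 12 = $1,242.38

$1,242.38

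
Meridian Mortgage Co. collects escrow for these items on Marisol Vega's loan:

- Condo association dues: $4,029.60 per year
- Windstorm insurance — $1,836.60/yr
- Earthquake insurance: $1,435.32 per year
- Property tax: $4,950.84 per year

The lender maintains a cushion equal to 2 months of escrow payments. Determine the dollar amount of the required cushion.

$2,042.06

Condo association dues = $4,029.60 annually
Windstorm insurance = $1,836.60 annually
Earthquake insurance = $1,435.32 annually
Property tax = $4,950.84 annually
Combined annual = $12,252.36
Per month = $12,252.36 / 12 = $1,021.03
Cushion = 2 × $1,021.03 = $2,042.06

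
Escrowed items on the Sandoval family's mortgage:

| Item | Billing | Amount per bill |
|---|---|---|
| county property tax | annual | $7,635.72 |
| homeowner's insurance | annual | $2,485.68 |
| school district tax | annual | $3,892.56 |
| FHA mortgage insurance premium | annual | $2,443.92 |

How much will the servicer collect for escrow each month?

County property tax: $7,635.72/yr
Homeowner's insurance: $2,485.68/yr
School district tax: $3,892.56/yr
FHA mortgage insurance premium: $2,443.92/yr
Total per year = $7,635.72 + $2,485.68 + $3,892.56 + $2,443.92 = $16,457.88
Monthly escrow = $16,457.88 ÷ 12 = $1,371.49

$1,371.49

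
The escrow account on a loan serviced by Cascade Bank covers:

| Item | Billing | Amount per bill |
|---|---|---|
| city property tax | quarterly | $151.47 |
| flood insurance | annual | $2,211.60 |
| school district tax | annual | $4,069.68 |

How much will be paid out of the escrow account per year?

$6,887.16

City property tax = $151.47 × 4 = $605.88
Flood insurance = $2,211.60
School district tax = $4,069.68
Annual escrow total = $605.88 + $2,211.60 + $4,069.68 = $6,887.16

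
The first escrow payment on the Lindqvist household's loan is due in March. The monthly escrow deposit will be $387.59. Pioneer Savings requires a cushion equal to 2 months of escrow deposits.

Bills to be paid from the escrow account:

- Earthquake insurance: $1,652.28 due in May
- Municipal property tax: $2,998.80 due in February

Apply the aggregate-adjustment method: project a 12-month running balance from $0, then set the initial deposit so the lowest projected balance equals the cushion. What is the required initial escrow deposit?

Cushion = 2 × $387.59 = $775.18
Trial balance (start $0, +$387.59 each month, − disbursements):
  Mar: +$387.59 → $387.59
  Apr: +$387.59 → $775.18
  May: +$387.59 − $1,652.28 → -$489.51
  Jun: +$387.59 → -$101.92
  Jul: +$387.59 → $285.67
  Aug: +$387.59 → $673.26
  Sep: +$387.59 → $1,060.85
  Oct: +$387.59 → $1,448.44
  Nov: +$387.59 → $1,836.03
  Dec: +$387.59 → $2,223.62
  Jan: +$387.59 → $2,611.21
  Feb: +$387.59 − $2,998.80 → $0.00
Lowest trial balance = -$489.51 (May)
Initial deposit = cushion − low point = $775.18 − (-$489.51) = $1,264.69

$1,264.69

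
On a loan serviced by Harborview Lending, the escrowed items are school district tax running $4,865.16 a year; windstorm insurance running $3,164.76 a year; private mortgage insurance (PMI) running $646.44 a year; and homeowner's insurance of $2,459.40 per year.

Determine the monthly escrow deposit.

School district tax — $4,865.16 per year
Windstorm insurance — $3,164.76 per year
Private mortgage insurance (PMI) — $646.44 per year
Homeowner's insurance — $2,459.40 per year
Yearly total = $11,135.76
Monthly escrow = $11,135.76 ÷ 12 = $927.98

$927.98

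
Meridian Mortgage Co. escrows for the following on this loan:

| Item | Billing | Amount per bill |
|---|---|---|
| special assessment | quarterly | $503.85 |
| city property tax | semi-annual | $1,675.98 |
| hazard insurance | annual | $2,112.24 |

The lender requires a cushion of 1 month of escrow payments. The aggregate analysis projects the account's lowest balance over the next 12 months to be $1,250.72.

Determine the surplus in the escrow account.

$627.42

Special assessment — $503.85 × 4 = $2,015.40
City property tax — $1,675.98 × 2 = $3,351.96
Hazard insurance — $2,112.24
Total annual escrow = $7,479.60
Monthly escrow = $7,479.60 / 12 = $623.30
Required cushion = 1 × $623.30 = $623.30
Excess over cushion: $1,250.72 − $623.30 = $627.42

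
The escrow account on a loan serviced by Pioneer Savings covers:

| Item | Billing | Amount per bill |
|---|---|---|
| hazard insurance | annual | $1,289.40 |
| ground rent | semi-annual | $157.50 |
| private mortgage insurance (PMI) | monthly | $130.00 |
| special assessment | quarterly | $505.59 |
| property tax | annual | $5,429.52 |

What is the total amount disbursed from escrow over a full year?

Hazard insurance = $1,289.40 per year
Ground rent = $157.50 × 2 = $315.00 per year
Private mortgage insurance (PMI) = $130.00 × 12 = $1,560.00 per year
Special assessment = $505.59 × 4 = $2,022.36 per year
Property tax = $5,429.52 per year
Annual escrow total = $1,289.40 + $315.00 + $1,560.00 + $2,022.36 + $5,429.52 = $10,616.28

$10,616.28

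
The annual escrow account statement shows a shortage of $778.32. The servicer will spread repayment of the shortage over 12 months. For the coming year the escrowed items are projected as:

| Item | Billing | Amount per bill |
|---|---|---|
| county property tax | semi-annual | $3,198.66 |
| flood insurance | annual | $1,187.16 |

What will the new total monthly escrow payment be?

$696.90

County property tax — $3,198.66 × 2 = $6,397.32 per year
Flood insurance — $1,187.16 per year
Yearly total = $7,584.48
Monthly = $7,584.48 ÷ 12 = $632.04
Shortage per month = $778.32 / 12 = $64.86
Adjusted monthly = $632.04 + $64.86 = $696.90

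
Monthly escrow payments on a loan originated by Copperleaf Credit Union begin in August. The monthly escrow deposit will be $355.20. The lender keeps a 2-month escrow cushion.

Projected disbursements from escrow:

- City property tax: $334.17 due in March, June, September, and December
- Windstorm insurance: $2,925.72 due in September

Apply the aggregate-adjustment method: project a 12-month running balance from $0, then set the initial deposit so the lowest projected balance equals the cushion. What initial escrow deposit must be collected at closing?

$3,259.89

Cushion = 2 × $355.20 = $710.40
Trial balance (start $0, +$355.20 each month, − disbursements):
  Aug: +$355.20 → $355.20
  Sep: +$355.20 − $3,259.89 → -$2,549.49
  Oct: +$355.20 → -$2,194.29
  Nov: +$355.20 → -$1,839.09
  Dec: +$355.20 − $334.17 → -$1,818.06
  Jan: +$355.20 → -$1,462.86
  Feb: +$355.20 → -$1,107.66
  Mar: +$355.20 − $334.17 → -$1,086.63
  Apr: +$355.20 → -$731.43
  May: +$355.20 → -$376.23
  Jun: +$355.20 − $334.17 → -$355.20
  Jul: +$355.20 → $0.00
Lowest trial balance = -$2,549.49 (Sep)
Initial deposit = cushion − low point = $710.40 − (-$2,549.49) = $3,259.89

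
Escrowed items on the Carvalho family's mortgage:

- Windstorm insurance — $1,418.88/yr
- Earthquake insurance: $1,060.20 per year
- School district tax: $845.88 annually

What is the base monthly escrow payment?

$277.08

Windstorm insurance = $1,418.88/yr
Earthquake insurance = $1,060.20/yr
School district tax = $845.88/yr
Total per year = $1,418.88 + $1,060.20 + $845.88 = $3,324.96
Monthly = $3,324.96 ÷ 12 = $277.08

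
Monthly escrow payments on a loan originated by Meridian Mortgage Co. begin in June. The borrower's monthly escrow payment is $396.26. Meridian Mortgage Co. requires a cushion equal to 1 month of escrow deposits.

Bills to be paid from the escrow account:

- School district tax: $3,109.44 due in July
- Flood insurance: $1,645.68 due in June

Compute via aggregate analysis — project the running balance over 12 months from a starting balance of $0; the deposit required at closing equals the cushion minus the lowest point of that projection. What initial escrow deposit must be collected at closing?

Cushion = 1 × $396.26 = $396.26
Trial balance (start $0, +$396.26 each month, − disbursements):
  Jun: +$396.26 − $1,645.68 → -$1,249.42
  Jul: +$396.26 − $3,109.44 → -$3,962.60
  Aug: +$396.26 → -$3,566.34
  Sep: +$396.26 → -$3,170.08
  Oct: +$396.26 → -$2,773.82
  Nov: +$396.26 → -$2,377.56
  Dec: +$396.26 → -$1,981.30
  Jan: +$396.26 → -$1,585.04
  Feb: +$396.26 → -$1,188.78
  Mar: +$396.26 → -$792.52
  Apr: +$396.26 → -$396.26
  May: +$396.26 → $0.00
Lowest trial balance = -$3,962.60 (Jul)
Initial deposit = cushion − low point = $396.26 − (-$3,962.60) = $4,358.86

$4,358.86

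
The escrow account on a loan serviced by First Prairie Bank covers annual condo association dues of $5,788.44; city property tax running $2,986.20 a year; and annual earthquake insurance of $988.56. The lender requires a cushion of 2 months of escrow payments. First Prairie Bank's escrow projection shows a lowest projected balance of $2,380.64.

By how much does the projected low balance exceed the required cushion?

Condo association dues — $5,788.44/yr
City property tax — $2,986.20/yr
Earthquake insurance — $988.56/yr
Total annual escrow = $5,788.44 + $2,986.20 + $988.56 = $9,763.20
Per month = $9,763.20 ÷ 12 = $813.60
Cushion = 2 × $813.60 = $1,627.20
Excess over cushion: $2,380.64 − $1,627.20 = $753.44

$753.44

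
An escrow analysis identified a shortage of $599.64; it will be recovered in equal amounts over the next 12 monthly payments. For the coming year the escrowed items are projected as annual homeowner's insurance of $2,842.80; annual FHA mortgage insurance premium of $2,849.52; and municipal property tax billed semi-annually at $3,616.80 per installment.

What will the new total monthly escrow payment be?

$1,127.13

Homeowner's insurance — $2,842.80 annually
FHA mortgage insurance premium — $2,849.52 annually
Municipal property tax — $3,616.80 × 2 = $7,233.60 annually
Yearly total = $12,925.92
Monthly = $12,925.92 / 12 = $1,077.16
Shortage per month = $599.64 / 12 = $49.97
New monthly escrow = $1,077.16 + $49.97 = $1,127.13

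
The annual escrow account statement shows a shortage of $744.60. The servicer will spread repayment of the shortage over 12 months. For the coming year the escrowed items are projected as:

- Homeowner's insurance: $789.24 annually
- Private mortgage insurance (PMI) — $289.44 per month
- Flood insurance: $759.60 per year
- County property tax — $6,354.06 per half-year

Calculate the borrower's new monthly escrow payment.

Homeowner's insurance — $789.24
Private mortgage insurance (PMI) — $289.44 × 12 = $3,473.28
Flood insurance — $759.60
County property tax — $6,354.06 × 2 = $12,708.12
Total annual escrow = $789.24 + $3,473.28 + $759.60 + $12,708.12 = $17,730.24
Monthly escrow = $17,730.24 / 12 = $1,477.52
Shortage per month = $744.60 / 12 = $62.05
New monthly escrow = $1,477.52 + $62.05 = $1,539.57

$1,539.57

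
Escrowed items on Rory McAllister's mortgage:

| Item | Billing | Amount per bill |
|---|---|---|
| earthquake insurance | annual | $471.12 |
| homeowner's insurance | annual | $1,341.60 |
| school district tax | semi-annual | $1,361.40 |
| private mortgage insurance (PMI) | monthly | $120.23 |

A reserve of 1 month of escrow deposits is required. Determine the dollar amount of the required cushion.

$498.19

Earthquake insurance = $471.12 annually
Homeowner's insurance = $1,341.60 annually
School district tax = $1,361.40 × 2 = $2,722.80 annually
Private mortgage insurance (PMI) = $120.23 × 12 = $1,442.76 annually
Total annual escrow = $471.12 + $1,341.60 + $2,722.80 + $1,442.76 = $5,978.28
Monthly escrow = $5,978.28 ÷ 12 = $498.19
Required cushion = 1 × $498.19 = $498.19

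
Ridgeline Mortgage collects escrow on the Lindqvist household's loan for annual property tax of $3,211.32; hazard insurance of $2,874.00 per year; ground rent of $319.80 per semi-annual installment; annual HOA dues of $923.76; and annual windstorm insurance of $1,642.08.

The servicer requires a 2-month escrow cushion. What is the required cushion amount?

Property tax: $3,211.32 per year
Hazard insurance: $2,874.00 per year
Ground rent: $319.80 × 2 = $639.60 per year
HOA dues: $923.76 per year
Windstorm insurance: $1,642.08 per year
Annual escrow total = $9,290.76
Per month = $9,290.76 / 12 = $774.23
Cushion = 2 × $774.23 = $1,548.46

$1,548.46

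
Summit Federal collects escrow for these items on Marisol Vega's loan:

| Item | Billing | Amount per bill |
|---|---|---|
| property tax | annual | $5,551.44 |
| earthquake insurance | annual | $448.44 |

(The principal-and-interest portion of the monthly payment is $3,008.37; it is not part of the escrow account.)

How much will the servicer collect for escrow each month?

$499.99

Property tax = $5,551.44 annually
Earthquake insurance = $448.44 annually
Total annual escrow = $5,999.88
Monthly escrow = $5,999.88 / 12 = $499.99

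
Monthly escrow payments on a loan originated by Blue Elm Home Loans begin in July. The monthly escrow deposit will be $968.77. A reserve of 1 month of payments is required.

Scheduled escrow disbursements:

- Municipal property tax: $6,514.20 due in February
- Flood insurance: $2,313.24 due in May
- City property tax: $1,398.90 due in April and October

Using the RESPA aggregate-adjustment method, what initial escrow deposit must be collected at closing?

$1,937.54

Cushion = 1 × $968.77 = $968.77
Trial balance (start $0, +$968.77 each month, − disbursements):
  Jul: +$968.77 → $968.77
  Aug: +$968.77 → $1,937.54
  Sep: +$968.77 → $2,906.31
  Oct: +$968.77 − $1,398.90 → $2,476.18
  Nov: +$968.77 → $3,444.95
  Dec: +$968.77 → $4,413.72
  Jan: +$968.77 → $5,382.49
  Feb: +$968.77 − $6,514.20 → -$162.94
  Mar: +$968.77 → $805.83
  Apr: +$968.77 − $1,398.90 → $375.70
  May: +$968.77 − $2,313.24 → -$968.77
  Jun: +$968.77 → $0.00
Lowest trial balance = -$968.77 (May)
Initial deposit = cushion − low point = $968.77 − (-$968.77) = $1,937.54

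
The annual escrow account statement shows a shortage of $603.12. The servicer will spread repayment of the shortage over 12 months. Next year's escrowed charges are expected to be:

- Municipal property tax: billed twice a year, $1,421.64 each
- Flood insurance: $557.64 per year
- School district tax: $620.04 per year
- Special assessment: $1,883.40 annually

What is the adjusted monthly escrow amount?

$542.29

Municipal property tax = $1,421.64 × 2 = $2,843.28
Flood insurance = $557.64
School district tax = $620.04
Special assessment = $1,883.40
Annual escrow total = $5,904.36
Monthly = $5,904.36 ÷ 12 = $492.03
Shortage spread = $603.12 ÷ 12 = $50.26/mo
New monthly escrow = $492.03 + $50.26 = $542.29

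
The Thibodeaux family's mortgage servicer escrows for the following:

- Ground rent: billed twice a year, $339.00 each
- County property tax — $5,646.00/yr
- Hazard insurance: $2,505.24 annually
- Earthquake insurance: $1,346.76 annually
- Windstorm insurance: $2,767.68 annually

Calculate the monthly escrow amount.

Ground rent = $339.00 × 2 = $678.00 per year
County property tax = $5,646.00 per year
Hazard insurance = $2,505.24 per year
Earthquake insurance = $1,346.76 per year
Windstorm insurance = $2,767.68 per year
Yearly total = $678.00 + $5,646.00 + $2,505.24 + $1,346.76 + $2,767.68 = $12,943.68
Monthly = $12,943.68 ÷ 12 = $1,078.64

$1,078.64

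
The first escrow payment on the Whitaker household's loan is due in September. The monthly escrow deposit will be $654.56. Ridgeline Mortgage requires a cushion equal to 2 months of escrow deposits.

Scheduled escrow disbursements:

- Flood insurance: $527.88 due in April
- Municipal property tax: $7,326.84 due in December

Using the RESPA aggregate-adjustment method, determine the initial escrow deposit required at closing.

Cushion = 2 × $654.56 = $1,309.12
Trial balance (start $0, +$654.56 each month, − disbursements):
  Sep: +$654.56 → $654.56
  Oct: +$654.56 → $1,309.12
  Nov: +$654.56 → $1,963.68
  Dec: +$654.56 − $7,326.84 → -$4,708.60
  Jan: +$654.56 → -$4,054.04
  Feb: +$654.56 → -$3,399.48
  Mar: +$654.56 → -$2,744.92
  Apr: +$654.56 − $527.88 → -$2,618.24
  May: +$654.56 → -$1,963.68
  Jun: +$654.56 → -$1,309.12
  Jul: +$654.56 → -$654.56
  Aug: +$654.56 → $0.00
Lowest trial balance = -$4,708.60 (Dec)
Initial deposit = cushion − low point = $1,309.12 − (-$4,708.60) = $6,017.72

$6,017.72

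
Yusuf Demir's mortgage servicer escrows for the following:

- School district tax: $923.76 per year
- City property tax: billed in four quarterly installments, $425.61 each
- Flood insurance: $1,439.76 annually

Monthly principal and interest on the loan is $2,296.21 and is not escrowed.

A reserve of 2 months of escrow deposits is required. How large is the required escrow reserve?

$677.66

School district tax — $923.76 annually
City property tax — $425.61 × 4 = $1,702.44 annually
Flood insurance — $1,439.76 annually
Total annual escrow = $4,065.96
Monthly = $4,065.96 / 12 = $338.83
Reserve = 2 × $338.83 = $677.66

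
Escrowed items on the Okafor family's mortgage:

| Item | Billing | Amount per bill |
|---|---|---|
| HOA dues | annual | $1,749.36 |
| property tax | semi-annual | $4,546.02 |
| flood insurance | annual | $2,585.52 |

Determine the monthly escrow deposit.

HOA dues — $1,749.36 annually
Property tax — $4,546.02 × 2 = $9,092.04 annually
Flood insurance — $2,585.52 annually
Total annual escrow = $1,749.36 + $9,092.04 + $2,585.52 = $13,426.92
Base monthly escrow = $13,426.92 / 12 = $1,118.91

$1,118.91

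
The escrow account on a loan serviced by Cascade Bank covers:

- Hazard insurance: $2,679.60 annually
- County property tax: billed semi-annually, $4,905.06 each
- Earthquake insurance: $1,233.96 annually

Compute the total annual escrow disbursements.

$13,723.68

Hazard insurance: $2,679.60 per year
County property tax: $4,905.06 × 2 = $9,810.12 per year
Earthquake insurance: $1,233.96 per year
Combined annual = $2,679.60 + $9,810.12 + $1,233.96 = $13,723.68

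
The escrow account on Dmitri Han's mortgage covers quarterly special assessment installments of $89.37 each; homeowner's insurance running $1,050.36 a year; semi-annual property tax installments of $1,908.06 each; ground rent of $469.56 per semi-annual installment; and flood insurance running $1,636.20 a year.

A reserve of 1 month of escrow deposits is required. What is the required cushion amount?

Special assessment — $89.37 × 4 = $357.48/yr
Homeowner's insurance — $1,050.36/yr
Property tax — $1,908.06 × 2 = $3,816.12/yr
Ground rent — $469.56 × 2 = $939.12/yr
Flood insurance — $1,636.20/yr
Yearly total = $357.48 + $1,050.36 + $3,816.12 + $939.12 + $1,636.20 = $7,799.28
Monthly = $7,799.28 ÷ 12 = $649.94
Cushion = 1 × $649.94 = $649.94

$649.94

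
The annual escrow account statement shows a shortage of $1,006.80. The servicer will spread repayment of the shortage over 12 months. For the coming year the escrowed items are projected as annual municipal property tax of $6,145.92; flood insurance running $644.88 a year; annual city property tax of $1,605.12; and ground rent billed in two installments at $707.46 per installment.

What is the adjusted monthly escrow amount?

Municipal property tax: $6,145.92 per year
Flood insurance: $644.88 per year
City property tax: $1,605.12 per year
Ground rent: $707.46 × 2 = $1,414.92 per year
Yearly total = $6,145.92 + $644.88 + $1,605.12 + $1,414.92 = $9,810.84
Per month = $9,810.84 / 12 = $817.57
Shortage spread = $1,006.80 / 12 = $83.90/mo
Adjusted monthly = $817.57 + $83.90 = $901.47

$901.47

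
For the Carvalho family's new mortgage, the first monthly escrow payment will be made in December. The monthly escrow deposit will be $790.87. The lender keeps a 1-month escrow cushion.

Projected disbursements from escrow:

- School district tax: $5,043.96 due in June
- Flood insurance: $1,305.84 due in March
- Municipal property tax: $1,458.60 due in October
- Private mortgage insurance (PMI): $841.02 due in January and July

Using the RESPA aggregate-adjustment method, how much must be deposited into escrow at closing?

Cushion = 1 × $790.87 = $790.87
Trial balance (start $0, +$790.87 each month, − disbursements):
  Dec: +$790.87 → $790.87
  Jan: +$790.87 − $841.02 → $740.72
  Feb: +$790.87 → $1,531.59
  Mar: +$790.87 − $1,305.84 → $1,016.62
  Apr: +$790.87 → $1,807.49
  May: +$790.87 → $2,598.36
  Jun: +$790.87 − $5,043.96 → -$1,654.73
  Jul: +$790.87 − $841.02 → -$1,704.88
  Aug: +$790.87 → -$914.01
  Sep: +$790.87 → -$123.14
  Oct: +$790.87 − $1,458.60 → -$790.87
  Nov: +$790.87 → $0.00
Lowest trial balance = -$1,704.88 (Jul)
Initial deposit = cushion − low point = $790.87 − (-$1,704.88) = $2,495.75

$2,495.75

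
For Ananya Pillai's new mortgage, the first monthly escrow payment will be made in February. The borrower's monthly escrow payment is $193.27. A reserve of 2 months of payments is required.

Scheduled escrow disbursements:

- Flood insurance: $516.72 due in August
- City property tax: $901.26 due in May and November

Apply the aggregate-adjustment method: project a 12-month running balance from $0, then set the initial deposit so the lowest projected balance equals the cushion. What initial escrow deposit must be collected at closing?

Cushion = 2 × $193.27 = $386.54
Trial balance (start $0, +$193.27 each month, − disbursements):
  Feb: +$193.27 → $193.27
  Mar: +$193.27 → $386.54
  Apr: +$193.27 → $579.81
  May: +$193.27 − $901.26 → -$128.18
  Jun: +$193.27 → $65.09
  Jul: +$193.27 → $258.36
  Aug: +$193.27 − $516.72 → -$65.09
  Sep: +$193.27 → $128.18
  Oct: +$193.27 → $321.45
  Nov: +$193.27 − $901.26 → -$386.54
  Dec: +$193.27 → -$193.27
  Jan: +$193.27 → $0.00
Lowest trial balance = -$386.54 (Nov)
Initial deposit = cushion − low point = $386.54 − (-$386.54) = $773.08

$773.08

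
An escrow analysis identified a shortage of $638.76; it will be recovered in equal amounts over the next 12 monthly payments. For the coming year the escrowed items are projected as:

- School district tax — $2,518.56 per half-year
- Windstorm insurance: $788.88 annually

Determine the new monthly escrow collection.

$538.73

School district tax: $2,518.56 × 2 = $5,037.12 per year
Windstorm insurance: $788.88 per year
Yearly total = $5,037.12 + $788.88 = $5,826.00
Monthly = $5,826.00 ÷ 12 = $485.50
Shortage spread = $638.76 / 12 = $53.23/mo
New monthly escrow = $485.50 + $53.23 = $538.73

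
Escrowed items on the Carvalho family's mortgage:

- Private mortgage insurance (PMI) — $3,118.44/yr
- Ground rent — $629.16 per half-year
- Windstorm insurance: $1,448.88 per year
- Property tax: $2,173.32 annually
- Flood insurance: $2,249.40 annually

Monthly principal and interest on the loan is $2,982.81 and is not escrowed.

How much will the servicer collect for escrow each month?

$854.03

Private mortgage insurance (PMI) — $3,118.44/yr
Ground rent — $629.16 × 2 = $1,258.32/yr
Windstorm insurance — $1,448.88/yr
Property tax — $2,173.32/yr
Flood insurance — $2,249.40/yr
Yearly total = $3,118.44 + $1,258.32 + $1,448.88 + $2,173.32 + $2,249.40 = $10,248.36
Base monthly escrow = $10,248.36 / 12 = $854.03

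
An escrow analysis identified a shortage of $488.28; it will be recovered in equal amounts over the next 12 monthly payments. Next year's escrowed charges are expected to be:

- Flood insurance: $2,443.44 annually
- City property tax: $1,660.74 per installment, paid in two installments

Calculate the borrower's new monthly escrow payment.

Flood insurance — $2,443.44/yr
City property tax — $1,660.74 × 2 = $3,321.48/yr
Combined annual = $5,764.92
Base monthly escrow = $5,764.92 ÷ 12 = $480.41
Shortage per month = $488.28 ÷ 12 = $40.69
Adjusted monthly = $480.41 + $40.69 = $521.10

$521.10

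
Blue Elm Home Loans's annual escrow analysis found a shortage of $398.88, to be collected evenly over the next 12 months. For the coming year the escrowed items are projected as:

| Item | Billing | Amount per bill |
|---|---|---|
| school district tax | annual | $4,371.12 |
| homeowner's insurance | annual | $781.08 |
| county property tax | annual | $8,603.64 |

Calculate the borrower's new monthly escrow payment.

$1,179.56

School district tax: $4,371.12 annually
Homeowner's insurance: $781.08 annually
County property tax: $8,603.64 annually
Combined annual = $4,371.12 + $781.08 + $8,603.64 = $13,755.84
Base monthly escrow = $13,755.84 / 12 = $1,146.32
Shortage spread = $398.88 / 12 = $33.24/mo
New monthly escrow = $1,146.32 + $33.24 = $1,179.56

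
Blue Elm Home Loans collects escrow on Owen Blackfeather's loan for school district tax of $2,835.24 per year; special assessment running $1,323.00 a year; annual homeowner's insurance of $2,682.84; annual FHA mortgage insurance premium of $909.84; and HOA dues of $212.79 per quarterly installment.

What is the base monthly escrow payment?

School district tax = $2,835.24 annually
Special assessment = $1,323.00 annually
Homeowner's insurance = $2,682.84 annually
FHA mortgage insurance premium = $909.84 annually
HOA dues = $212.79 × 4 = $851.16 annually
Total annual escrow = $8,602.08
Base monthly escrow = $8,602.08 ÷ 12 = $716.84

$716.84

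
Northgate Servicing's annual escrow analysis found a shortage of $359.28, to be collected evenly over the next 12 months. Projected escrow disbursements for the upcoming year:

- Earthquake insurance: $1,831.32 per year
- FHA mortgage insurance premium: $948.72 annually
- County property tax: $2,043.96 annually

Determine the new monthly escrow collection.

Earthquake insurance = $1,831.32
FHA mortgage insurance premium = $948.72
County property tax = $2,043.96
Total per year = $4,824.00
Monthly escrow = $4,824.00 / 12 = $402.00
Shortage per month = $359.28 / 12 = $29.94
New monthly escrow = $402.00 + $29.94 = $431.94

$431.94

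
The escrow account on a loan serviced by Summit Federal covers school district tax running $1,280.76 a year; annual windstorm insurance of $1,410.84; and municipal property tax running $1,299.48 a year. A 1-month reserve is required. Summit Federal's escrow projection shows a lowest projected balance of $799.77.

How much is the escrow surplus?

School district tax = $1,280.76
Windstorm insurance = $1,410.84
Municipal property tax = $1,299.48
Total annual escrow = $1,280.76 + $1,410.84 + $1,299.48 = $3,991.08
Base monthly escrow = $3,991.08 ÷ 12 = $332.59
Required reserve = 1 × $332.59 = $332.59
Excess over cushion: $799.77 − $332.59 = $467.18

$467.18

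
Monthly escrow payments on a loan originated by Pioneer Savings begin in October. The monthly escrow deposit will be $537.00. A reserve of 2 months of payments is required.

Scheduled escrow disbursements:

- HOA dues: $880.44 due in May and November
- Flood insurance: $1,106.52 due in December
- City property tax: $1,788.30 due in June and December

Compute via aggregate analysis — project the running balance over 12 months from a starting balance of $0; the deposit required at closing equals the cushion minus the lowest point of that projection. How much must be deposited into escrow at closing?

Cushion = 2 × $537.00 = $1,074.00
Trial balance (start $0, +$537.00 each month, − disbursements):
  Oct: +$537.00 → $537.00
  Nov: +$537.00 − $880.44 → $193.56
  Dec: +$537.00 − $2,894.82 → -$2,164.26
  Jan: +$537.00 → -$1,627.26
  Feb: +$537.00 → -$1,090.26
  Mar: +$537.00 → -$553.26
  Apr: +$537.00 → -$16.26
  May: +$537.00 − $880.44 → -$359.70
  Jun: +$537.00 − $1,788.30 → -$1,611.00
  Jul: +$537.00 → -$1,074.00
  Aug: +$537.00 → -$537.00
  Sep: +$537.00 → $0.00
Lowest trial balance = -$2,164.26 (Dec)
Initial deposit = cushion − low point = $1,074.00 − (-$2,164.26) = $3,238.26

$3,238.26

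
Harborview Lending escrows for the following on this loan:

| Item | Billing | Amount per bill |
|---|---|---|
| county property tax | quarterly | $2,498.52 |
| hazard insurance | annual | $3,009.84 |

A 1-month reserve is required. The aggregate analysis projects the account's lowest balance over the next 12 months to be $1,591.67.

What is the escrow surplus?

County property tax: $2,498.52 × 4 = $9,994.08 annually
Hazard insurance: $3,009.84 annually
Total per year = $9,994.08 + $3,009.84 = $13,003.92
Base monthly escrow = $13,003.92 / 12 = $1,083.66
Required reserve = 1 × $1,083.66 = $1,083.66
Surplus = $1,591.67 − $1,083.66 = $508.01

$508.01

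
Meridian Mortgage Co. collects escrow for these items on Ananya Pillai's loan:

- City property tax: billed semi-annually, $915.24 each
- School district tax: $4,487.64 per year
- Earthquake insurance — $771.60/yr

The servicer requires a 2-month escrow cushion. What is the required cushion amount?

City property tax — $915.24 × 2 = $1,830.48
School district tax — $4,487.64
Earthquake insurance — $771.60
Total annual escrow = $7,089.72
Monthly escrow = $7,089.72 / 12 = $590.81
Cushion = 2 × $590.81 = $1,181.62

$1,181.62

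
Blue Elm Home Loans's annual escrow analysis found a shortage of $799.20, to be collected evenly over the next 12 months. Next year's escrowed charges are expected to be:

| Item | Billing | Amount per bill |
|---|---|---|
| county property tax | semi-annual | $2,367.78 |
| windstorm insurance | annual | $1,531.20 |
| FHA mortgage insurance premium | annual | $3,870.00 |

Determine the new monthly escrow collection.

County property tax: $2,367.78 × 2 = $4,735.56/yr
Windstorm insurance: $1,531.20/yr
FHA mortgage insurance premium: $3,870.00/yr
Total per year = $10,136.76
Monthly = $10,136.76 / 12 = $844.73
Shortage per month = $799.20 ÷ 12 = $66.60
New monthly escrow = $844.73 + $66.60 = $911.33

$911.33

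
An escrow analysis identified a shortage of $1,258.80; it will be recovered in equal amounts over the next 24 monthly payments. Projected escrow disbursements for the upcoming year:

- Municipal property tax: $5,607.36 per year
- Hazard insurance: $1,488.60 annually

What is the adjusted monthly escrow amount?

$643.78

Municipal property tax = $5,607.36 per year
Hazard insurance = $1,488.60 per year
Annual escrow total = $5,607.36 + $1,488.60 = $7,095.96
Base monthly escrow = $7,095.96 / 12 = $591.33
Shortage per month = $1,258.80 ÷ 24 = $52.45
New monthly escrow = $591.33 + $52.45 = $643.78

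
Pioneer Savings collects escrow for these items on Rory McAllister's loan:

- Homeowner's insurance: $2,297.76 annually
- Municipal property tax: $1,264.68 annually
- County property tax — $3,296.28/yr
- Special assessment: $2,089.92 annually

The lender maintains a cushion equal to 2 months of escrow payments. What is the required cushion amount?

$1,491.44

Homeowner's insurance = $2,297.76 per year
Municipal property tax = $1,264.68 per year
County property tax = $3,296.28 per year
Special assessment = $2,089.92 per year
Total per year = $8,948.64
Per month = $8,948.64 / 12 = $745.72
Required cushion = 2 × $745.72 = $1,491.44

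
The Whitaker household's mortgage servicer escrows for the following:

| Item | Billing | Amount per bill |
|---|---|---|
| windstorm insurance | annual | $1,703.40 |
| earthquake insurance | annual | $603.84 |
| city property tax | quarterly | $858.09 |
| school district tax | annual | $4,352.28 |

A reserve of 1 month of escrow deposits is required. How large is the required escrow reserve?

Windstorm insurance: $1,703.40
Earthquake insurance: $603.84
City property tax: $858.09 × 4 = $3,432.36
School district tax: $4,352.28
Total annual escrow = $10,091.88
Monthly escrow = $10,091.88 / 12 = $840.99
Cushion = 1 × $840.99 = $840.99

$840.99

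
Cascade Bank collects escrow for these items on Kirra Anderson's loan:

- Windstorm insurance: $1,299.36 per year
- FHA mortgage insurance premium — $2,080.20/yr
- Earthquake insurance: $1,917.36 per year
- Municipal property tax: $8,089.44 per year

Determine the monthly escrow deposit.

Windstorm insurance: $1,299.36 per year
FHA mortgage insurance premium: $2,080.20 per year
Earthquake insurance: $1,917.36 per year
Municipal property tax: $8,089.44 per year
Yearly total = $13,386.36
Monthly escrow = $13,386.36 / 12 = $1,115.53

$1,115.53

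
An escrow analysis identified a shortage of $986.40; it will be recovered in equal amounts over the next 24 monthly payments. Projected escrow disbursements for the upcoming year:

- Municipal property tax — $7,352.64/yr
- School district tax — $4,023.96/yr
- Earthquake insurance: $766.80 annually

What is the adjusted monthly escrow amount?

$1,053.05

Municipal property tax: $7,352.64/yr
School district tax: $4,023.96/yr
Earthquake insurance: $766.80/yr
Combined annual = $12,143.40
Monthly = $12,143.40 ÷ 12 = $1,011.95
Monthly shortage recovery: $986.40 ÷ 24 = $41.10
Adjusted monthly = $1,011.95 + $41.10 = $1,053.05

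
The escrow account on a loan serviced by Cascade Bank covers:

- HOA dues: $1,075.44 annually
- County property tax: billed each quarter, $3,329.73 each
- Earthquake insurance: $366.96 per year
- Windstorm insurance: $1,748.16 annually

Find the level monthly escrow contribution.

HOA dues — $1,075.44
County property tax — $3,329.73 × 4 = $13,318.92
Earthquake insurance — $366.96
Windstorm insurance — $1,748.16
Yearly total = $16,509.48
Per month = $16,509.48 ÷ 12 = $1,375.79

$1,375.79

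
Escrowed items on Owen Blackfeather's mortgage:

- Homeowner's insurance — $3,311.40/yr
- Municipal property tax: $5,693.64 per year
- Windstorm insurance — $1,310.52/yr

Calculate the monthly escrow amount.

Homeowner's insurance = $3,311.40 annually
Municipal property tax = $5,693.64 annually
Windstorm insurance = $1,310.52 annually
Yearly total = $10,315.56
Base monthly escrow = $10,315.56 / 12 = $859.63

$859.63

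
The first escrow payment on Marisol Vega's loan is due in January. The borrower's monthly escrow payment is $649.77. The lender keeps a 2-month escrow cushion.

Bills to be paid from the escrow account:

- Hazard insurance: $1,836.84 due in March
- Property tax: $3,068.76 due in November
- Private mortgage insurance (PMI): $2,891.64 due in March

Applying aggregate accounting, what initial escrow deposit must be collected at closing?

$4,078.71

Cushion = 2 × $649.77 = $1,299.54
Trial balance (start $0, +$649.77 each month, − disbursements):
  Jan: +$649.77 → $649.77
  Feb: +$649.77 → $1,299.54
  Mar: +$649.77 − $4,728.48 → -$2,779.17
  Apr: +$649.77 → -$2,129.40
  May: +$649.77 → -$1,479.63
  Jun: +$649.77 → -$829.86
  Jul: +$649.77 → -$180.09
  Aug: +$649.77 → $469.68
  Sep: +$649.77 → $1,119.45
  Oct: +$649.77 → $1,769.22
  Nov: +$649.77 − $3,068.76 → -$649.77
  Dec: +$649.77 → $0.00
Lowest trial balance = -$2,779.17 (Mar)
Initial deposit = cushion − low point = $1,299.54 − (-$2,779.17) = $4,078.71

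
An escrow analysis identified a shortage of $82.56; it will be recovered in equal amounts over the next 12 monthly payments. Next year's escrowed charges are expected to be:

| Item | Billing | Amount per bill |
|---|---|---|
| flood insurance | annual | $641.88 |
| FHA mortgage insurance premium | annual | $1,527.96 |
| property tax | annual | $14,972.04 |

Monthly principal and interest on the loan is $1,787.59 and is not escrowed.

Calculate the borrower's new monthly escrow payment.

$1,435.37

Flood insurance: $641.88
FHA mortgage insurance premium: $1,527.96
Property tax: $14,972.04
Total annual escrow = $641.88 + $1,527.96 + $14,972.04 = $17,141.88
Monthly escrow = $17,141.88 / 12 = $1,428.49
Shortage per month = $82.56 / 12 = $6.88
New monthly escrow = $1,428.49 + $6.88 = $1,435.37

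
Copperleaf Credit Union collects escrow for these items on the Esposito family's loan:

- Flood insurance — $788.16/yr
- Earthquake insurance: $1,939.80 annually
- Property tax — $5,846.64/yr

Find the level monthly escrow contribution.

$714.55

Flood insurance = $788.16
Earthquake insurance = $1,939.80
Property tax = $5,846.64
Total per year = $8,574.60
Monthly = $8,574.60 ÷ 12 = $714.55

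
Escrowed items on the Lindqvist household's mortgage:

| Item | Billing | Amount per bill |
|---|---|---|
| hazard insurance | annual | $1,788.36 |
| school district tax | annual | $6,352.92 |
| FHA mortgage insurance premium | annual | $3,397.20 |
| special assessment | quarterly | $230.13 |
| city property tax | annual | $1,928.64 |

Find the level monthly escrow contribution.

Hazard insurance: $1,788.36 annually
School district tax: $6,352.92 annually
FHA mortgage insurance premium: $3,397.20 annually
Special assessment: $230.13 × 4 = $920.52 annually
City property tax: $1,928.64 annually
Annual escrow total = $14,387.64
Monthly escrow = $14,387.64 ÷ 12 = $1,198.97

$1,198.97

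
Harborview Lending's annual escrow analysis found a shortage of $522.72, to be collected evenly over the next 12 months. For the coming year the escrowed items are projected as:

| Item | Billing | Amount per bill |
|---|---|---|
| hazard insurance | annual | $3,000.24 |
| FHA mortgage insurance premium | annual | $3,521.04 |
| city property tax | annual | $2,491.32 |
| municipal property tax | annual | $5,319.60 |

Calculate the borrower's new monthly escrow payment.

Hazard insurance — $3,000.24 annually
FHA mortgage insurance premium — $3,521.04 annually
City property tax — $2,491.32 annually
Municipal property tax — $5,319.60 annually
Yearly total = $3,000.24 + $3,521.04 + $2,491.32 + $5,319.60 = $14,332.20
Base monthly escrow = $14,332.20 / 12 = $1,194.35
Monthly shortage recovery: $522.72 / 12 = $43.56
Adjusted monthly = $1,194.35 + $43.56 = $1,237.91

$1,237.91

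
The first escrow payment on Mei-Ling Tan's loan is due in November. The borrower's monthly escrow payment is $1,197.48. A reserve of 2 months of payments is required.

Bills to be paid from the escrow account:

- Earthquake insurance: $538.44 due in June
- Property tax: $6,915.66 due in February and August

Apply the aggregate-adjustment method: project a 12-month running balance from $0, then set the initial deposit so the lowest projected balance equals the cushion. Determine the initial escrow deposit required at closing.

Cushion = 2 × $1,197.48 = $2,394.96
Trial balance (start $0, +$1,197.48 each month, − disbursements):
  Nov: +$1,197.48 → $1,197.48
  Dec: +$1,197.48 → $2,394.96
  Jan: +$1,197.48 → $3,592.44
  Feb: +$1,197.48 − $6,915.66 → -$2,125.74
  Mar: +$1,197.48 → -$928.26
  Apr: +$1,197.48 → $269.22
  May: +$1,197.48 → $1,466.70
  Jun: +$1,197.48 − $538.44 → $2,125.74
  Jul: +$1,197.48 → $3,323.22
  Aug: +$1,197.48 − $6,915.66 → -$2,394.96
  Sep: +$1,197.48 → -$1,197.48
  Oct: +$1,197.48 → $0.00
Lowest trial balance = -$2,394.96 (Aug)
Initial deposit = cushion − low point = $2,394.96 − (-$2,394.96) = $4,789.92

$4,789.92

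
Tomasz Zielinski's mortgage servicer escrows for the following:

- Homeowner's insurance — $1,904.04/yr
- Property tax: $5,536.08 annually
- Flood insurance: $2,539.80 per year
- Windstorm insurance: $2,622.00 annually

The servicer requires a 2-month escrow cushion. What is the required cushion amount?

$2,100.32

Homeowner's insurance: $1,904.04 annually
Property tax: $5,536.08 annually
Flood insurance: $2,539.80 annually
Windstorm insurance: $2,622.00 annually
Combined annual = $1,904.04 + $5,536.08 + $2,539.80 + $2,622.00 = $12,601.92
Monthly escrow = $12,601.92 ÷ 12 = $1,050.16
Reserve = 2 × $1,050.16 = $2,100.32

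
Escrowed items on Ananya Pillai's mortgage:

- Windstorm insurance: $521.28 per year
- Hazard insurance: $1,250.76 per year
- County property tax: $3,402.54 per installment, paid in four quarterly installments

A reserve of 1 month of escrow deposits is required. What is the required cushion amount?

Windstorm insurance — $521.28/yr
Hazard insurance — $1,250.76/yr
County property tax — $3,402.54 × 4 = $13,610.16/yr
Total per year = $15,382.20
Per month = $15,382.20 / 12 = $1,281.85
Cushion = 1 × $1,281.85 = $1,281.85

$1,281.85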